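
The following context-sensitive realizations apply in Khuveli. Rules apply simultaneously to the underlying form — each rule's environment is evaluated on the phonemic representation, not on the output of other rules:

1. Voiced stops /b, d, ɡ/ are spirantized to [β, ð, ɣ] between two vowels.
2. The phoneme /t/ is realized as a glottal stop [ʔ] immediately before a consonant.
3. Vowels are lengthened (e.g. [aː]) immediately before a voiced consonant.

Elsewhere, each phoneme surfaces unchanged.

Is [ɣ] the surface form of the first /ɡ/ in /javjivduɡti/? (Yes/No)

/ɡ/ (between /u/ and /t/) is in the target of rule 1 but the environment (between two vowels) is not met → [ɡ].
The actual realization is [ɡ], not [ɣ].

No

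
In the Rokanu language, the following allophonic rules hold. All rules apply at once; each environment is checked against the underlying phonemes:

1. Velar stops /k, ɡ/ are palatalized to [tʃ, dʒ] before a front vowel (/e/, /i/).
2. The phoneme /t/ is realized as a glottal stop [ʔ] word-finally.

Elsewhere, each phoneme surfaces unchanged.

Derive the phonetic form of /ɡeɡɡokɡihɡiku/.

/ɡ/ meets the environment for rule 1 (before a front vowel) → [dʒ].
/e/ stays [e].
/ɡ/ (between /e/ and /ɡ/): rule 1 targets it, but not before a front vowel → unchanged [ɡ].
/ɡ/ (between /ɡ/ and /o/): rule 1 targets it, but not before a front vowel → unchanged [ɡ].
/o/ (between /ɡ/ and /k/) is unaffected → [o].
/k/ (between /o/ and /ɡ/): rule 1 targets it, but not before a front vowel → unchanged [k].
/ɡ/ (between /k/ and /i/): before a front vowel, so rule 1 applies → [dʒ].
/i/ (between /ɡ/ and /h/) is unaffected → [i].
/h/ (between /i/ and /ɡ/) is unaffected → [h].
/ɡ/ — between /h/ and /i/, before a front vowel — surfaces as [dʒ] (rule 1).
/i/ (between /ɡ/ and /k/) is unaffected → [i].
/k/ (between /i/ and /u/): rule 1 targets it, but not before a front vowel → unchanged [k].
/u/ stays [u].

[dʒeɡɡokdʒihdʒiku]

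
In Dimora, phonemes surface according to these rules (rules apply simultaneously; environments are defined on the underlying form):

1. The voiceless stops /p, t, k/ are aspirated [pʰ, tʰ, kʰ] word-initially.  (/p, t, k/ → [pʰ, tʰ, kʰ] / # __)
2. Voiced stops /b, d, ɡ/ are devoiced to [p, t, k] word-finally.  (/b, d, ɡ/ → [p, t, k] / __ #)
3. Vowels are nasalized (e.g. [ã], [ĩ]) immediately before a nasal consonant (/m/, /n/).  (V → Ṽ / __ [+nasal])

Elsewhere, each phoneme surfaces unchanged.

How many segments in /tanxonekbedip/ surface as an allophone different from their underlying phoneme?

Segments that undergo a rule: /t/ → [tʰ] (rule 1); /a/ → [ã] (rule 3); /o/ → [õ] (rule 3).
All other segments surface unchanged.

3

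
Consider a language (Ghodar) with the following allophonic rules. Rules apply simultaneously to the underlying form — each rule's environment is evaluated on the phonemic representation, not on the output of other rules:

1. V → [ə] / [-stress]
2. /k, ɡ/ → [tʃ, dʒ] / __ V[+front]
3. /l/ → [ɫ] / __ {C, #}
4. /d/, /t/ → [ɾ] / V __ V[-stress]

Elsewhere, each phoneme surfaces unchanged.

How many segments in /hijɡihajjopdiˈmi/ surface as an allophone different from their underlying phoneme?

6

Segments that undergo a rule: /i/ → [ə] (rule 1); /ɡ/ → [dʒ] (rule 2); /i/ → [ə] (rule 1); /a/ → [ə] (rule 1); /o/ → [ə] (rule 1); /i/ → [ə] (rule 1).
All other segments surface unchanged.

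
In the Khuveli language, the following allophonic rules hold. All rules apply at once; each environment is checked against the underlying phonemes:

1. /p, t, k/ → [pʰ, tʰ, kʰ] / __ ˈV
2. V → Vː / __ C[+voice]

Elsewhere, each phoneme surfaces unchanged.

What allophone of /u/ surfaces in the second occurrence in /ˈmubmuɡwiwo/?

/u/ — between /m/ and /ɡ/, before a voiced consonant — surfaces as [uː] (rule 2).

[uː]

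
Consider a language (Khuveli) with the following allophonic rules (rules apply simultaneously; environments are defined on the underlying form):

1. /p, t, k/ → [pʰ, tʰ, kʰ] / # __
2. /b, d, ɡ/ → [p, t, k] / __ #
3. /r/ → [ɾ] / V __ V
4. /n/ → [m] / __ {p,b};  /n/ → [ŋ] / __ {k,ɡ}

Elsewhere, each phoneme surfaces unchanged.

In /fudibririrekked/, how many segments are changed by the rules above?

Segments that undergo a rule: /r/ → [ɾ] (rule 3); /r/ → [ɾ] (rule 3); /d/ → [t] (rule 2).
All other segments surface unchanged.

3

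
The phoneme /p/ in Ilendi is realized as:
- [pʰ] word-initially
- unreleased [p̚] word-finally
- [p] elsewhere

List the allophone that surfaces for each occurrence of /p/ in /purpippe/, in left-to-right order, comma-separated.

[pʰ], [p], [p], [p]

Occurrence 1 (position 1): word-initially → [pʰ].
Occurrence 2 (position 4): no conditioning environment matches → elsewhere allophone [p].
Occurrence 3 (position 6): no conditioning environment matches → elsewhere allophone [p].
Occurrence 4 (position 7): no conditioning environment matches → elsewhere allophone [p].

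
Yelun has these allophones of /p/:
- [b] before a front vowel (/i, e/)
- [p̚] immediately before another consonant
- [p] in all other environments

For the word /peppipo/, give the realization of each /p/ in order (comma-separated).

[b], [p̚], [b], [p]

Occurrence 1 (position 1): before a front vowel (/i, e/) → [b].
Occurrence 2 (position 3): immediately before another consonant → [p̚].
Occurrence 3 (position 4): before a front vowel (/i, e/) → [b].
Occurrence 4 (position 6): no conditioning environment matches → elsewhere allophone [p].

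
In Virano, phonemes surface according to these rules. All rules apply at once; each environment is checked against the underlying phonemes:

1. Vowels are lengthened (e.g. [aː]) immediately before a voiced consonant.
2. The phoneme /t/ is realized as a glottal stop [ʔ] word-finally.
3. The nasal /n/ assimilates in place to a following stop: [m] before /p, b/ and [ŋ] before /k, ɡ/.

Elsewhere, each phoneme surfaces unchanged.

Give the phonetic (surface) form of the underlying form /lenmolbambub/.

/e/ (between /l/ and /n/) occurs before a voiced consonant → [eː] by rule 1.
/n/ — between /e/ and /m/; rule 3 does not apply here → [n].
Rule 1 applies to /o/ (between /m/ and /l/: before a voiced consonant) → [oː].
/a/ (between /b/ and /m/) occurs before a voiced consonant → [aː] by rule 1.
/u/ meets the environment for rule 1 (before a voiced consonant) → [uː].

[leːnmoːlbaːmbuːb]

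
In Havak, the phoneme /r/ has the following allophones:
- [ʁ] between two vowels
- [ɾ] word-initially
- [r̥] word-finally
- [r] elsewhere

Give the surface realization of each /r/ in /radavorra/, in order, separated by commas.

[ɾ], [r], [r]

Occurrence 1 (position 1): word-initially → [ɾ].
Occurrence 2 (position 7): no conditioning environment matches → elsewhere allophone [r].
Occurrence 3 (position 8): no conditioning environment matches → elsewhere allophone [r].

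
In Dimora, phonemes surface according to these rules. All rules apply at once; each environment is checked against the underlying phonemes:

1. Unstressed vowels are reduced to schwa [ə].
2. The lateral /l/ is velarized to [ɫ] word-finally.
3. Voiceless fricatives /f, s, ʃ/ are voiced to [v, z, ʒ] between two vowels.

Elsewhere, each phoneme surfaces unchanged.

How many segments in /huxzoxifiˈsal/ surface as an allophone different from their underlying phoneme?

Segments that undergo a rule: /u/ → [ə] (rule 1); /o/ → [ə] (rule 1); /i/ → [ə] (rule 1); /f/ → [v] (rule 3); /i/ → [ə] (rule 1); /s/ → [z] (rule 3); /l/ → [ɫ] (rule 2).
All other segments surface unchanged.

7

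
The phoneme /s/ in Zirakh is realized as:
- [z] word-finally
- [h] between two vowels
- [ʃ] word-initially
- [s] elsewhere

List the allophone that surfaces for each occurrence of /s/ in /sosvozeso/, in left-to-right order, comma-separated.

[ʃ], [s], [h]

Occurrence 1 (position 1): word-initially → [ʃ].
Occurrence 2 (position 3): no conditioning environment matches → elsewhere allophone [s].
Occurrence 3 (position 8): between two vowels → [h].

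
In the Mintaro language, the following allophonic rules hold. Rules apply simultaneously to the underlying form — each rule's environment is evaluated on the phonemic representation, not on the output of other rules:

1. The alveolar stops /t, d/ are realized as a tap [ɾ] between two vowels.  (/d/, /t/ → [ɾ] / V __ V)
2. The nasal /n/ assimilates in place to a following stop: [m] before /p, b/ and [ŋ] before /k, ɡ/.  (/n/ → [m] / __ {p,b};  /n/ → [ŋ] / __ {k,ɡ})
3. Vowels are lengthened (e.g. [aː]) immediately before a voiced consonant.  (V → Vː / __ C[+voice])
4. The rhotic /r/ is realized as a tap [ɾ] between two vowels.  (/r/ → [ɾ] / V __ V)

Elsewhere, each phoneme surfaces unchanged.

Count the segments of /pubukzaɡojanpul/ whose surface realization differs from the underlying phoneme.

Segments that undergo a rule: /u/ → [uː] (rule 3); /a/ → [aː] (rule 3); /o/ → [oː] (rule 3); /a/ → [aː] (rule 3); /n/ → [m] (rule 2); /u/ → [uː] (rule 3).
All other segments surface unchanged.

6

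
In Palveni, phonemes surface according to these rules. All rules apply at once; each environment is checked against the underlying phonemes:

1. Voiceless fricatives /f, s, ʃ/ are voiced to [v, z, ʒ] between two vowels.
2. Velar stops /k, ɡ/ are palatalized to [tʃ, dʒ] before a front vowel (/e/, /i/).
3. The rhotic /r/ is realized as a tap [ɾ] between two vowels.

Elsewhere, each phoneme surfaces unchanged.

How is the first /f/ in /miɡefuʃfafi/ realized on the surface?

/f/ — between /e/ and /u/, between two vowels — surfaces as [v] (rule 1).

[v]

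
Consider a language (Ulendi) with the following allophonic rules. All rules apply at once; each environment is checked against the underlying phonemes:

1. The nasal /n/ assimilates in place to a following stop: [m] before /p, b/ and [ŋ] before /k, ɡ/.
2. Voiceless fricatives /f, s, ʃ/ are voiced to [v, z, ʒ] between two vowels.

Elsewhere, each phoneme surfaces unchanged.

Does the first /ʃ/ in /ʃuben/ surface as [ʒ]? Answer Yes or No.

No

/ʃ/ (word-initial) fails the environment for rule 2, so it stays [ʃ].
The actual realization is [ʃ], not [ʒ].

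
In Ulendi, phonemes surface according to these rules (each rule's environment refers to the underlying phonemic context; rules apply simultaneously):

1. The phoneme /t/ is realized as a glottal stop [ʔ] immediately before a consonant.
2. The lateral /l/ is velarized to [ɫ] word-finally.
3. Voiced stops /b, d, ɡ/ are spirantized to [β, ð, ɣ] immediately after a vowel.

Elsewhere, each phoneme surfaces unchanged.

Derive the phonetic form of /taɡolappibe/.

[taɣolappiβe]

/t/ (word-initial) fails the environment for rule 1, so it stays [t].
/ɡ/ (between /a/ and /o/) occurs immediately after a vowel → [ɣ] by rule 3.
/l/ (between /o/ and /a/) fails the environment for rule 2, so it stays [l].
/b/ (between /i/ and /e/) occurs immediately after a vowel → [β] by rule 3.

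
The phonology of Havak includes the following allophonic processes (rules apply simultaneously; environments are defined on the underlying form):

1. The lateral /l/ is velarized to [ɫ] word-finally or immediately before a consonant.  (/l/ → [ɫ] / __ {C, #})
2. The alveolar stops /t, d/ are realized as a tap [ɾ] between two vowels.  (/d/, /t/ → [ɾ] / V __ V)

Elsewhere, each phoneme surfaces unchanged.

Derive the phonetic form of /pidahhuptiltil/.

/p/ (word-initial): no rule targets it → [p].
/i/ (between /p/ and /d/): no rule targets it → [i].
/d/ meets the environment for rule 2 (between two vowels) → [ɾ].
/a/ (between /d/ and /h/) is unaffected → [a].
/h/ (between /a/ and /h/) is unaffected → [h].
/h/ (between /h/ and /u/) is unaffected → [h].
/u/ (between /h/ and /p/) is unaffected → [u].
/p/ stays [p].
/t/ (between /p/ and /i/): rule 2 targets it, but not between two vowels → unchanged [t].
/i/ (between /t/ and /l/) is unaffected → [i].
/l/ — between /i/ and /t/, word-finally or immediately before a consonant — surfaces as [ɫ] (rule 1).
/t/ — between /l/ and /i/; rule 2 does not apply here → [t].
/i/ (between /t/ and /l/): no rule targets it → [i].
/l/ — word-final, word-finally or immediately before a consonant — surfaces as [ɫ] (rule 1).

[piɾahhuptiɫtiɫ]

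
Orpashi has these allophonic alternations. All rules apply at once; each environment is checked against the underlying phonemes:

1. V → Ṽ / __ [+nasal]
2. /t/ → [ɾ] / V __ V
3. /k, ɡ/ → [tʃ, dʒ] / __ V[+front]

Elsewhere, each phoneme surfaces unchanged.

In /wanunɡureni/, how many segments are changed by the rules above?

3

Segments that undergo a rule: /a/ → [ã] (rule 1); /u/ → [ũ] (rule 1); /e/ → [ẽ] (rule 1).
All other segments surface unchanged.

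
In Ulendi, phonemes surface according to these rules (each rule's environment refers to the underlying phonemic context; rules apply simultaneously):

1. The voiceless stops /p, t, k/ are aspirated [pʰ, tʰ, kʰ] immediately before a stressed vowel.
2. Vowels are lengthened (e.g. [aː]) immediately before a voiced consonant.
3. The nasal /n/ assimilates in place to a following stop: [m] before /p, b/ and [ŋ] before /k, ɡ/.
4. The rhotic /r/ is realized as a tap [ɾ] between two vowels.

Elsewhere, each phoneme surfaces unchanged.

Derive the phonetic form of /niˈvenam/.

[niːˈveːnaːm]

/n/ (word-initial) is in the target of rule 3 but the environment (before a labial or velar stop) is not met → [n].
/i/ (between /n/ and /v/): before a voiced consonant, so rule 2 applies → [iː].
/v/ (between /i/ and /e/): no rule targets it → [v].
/e/ (between /v/ and /n/): before a voiced consonant, so rule 2 applies → [eː].
/n/ (between /e/ and /a/) fails the environment for rule 3, so it stays [n].
Rule 2 applies to /a/ (between /n/ and /m/: before a voiced consonant) → [aː].
/m/ (word-final) is unaffected → [m].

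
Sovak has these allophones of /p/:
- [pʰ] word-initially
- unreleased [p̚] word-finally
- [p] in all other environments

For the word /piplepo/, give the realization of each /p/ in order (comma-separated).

[pʰ], [p], [p]

Occurrence 1 (position 1): word-initially → [pʰ].
Occurrence 2 (position 3): no conditioning environment matches → elsewhere allophone [p].
Occurrence 3 (position 6): no conditioning environment matches → elsewhere allophone [p].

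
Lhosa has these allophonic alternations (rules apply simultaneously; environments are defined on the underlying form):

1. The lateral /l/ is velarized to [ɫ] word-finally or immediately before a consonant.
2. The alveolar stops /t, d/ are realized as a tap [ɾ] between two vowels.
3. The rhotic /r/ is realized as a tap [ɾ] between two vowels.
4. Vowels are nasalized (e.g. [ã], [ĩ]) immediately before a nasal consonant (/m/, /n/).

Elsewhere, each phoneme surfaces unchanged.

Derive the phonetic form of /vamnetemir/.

[vãmneɾẽmir]

/v/ — not in any rule's target class → [v].
/a/ (between /v/ and /m/): before a nasal consonant, so rule 4 applies → [ã].
/m/ (between /a/ and /n/): no rule targets it → [m].
/n/ (between /m/ and /e/): no rule targets it → [n].
/e/ — between /n/ and /t/; rule 4 does not apply here → [e].
/t/ — between /e/ and /e/, between two vowels — surfaces as [ɾ] (rule 2).
/e/ meets the environment for rule 4 (before a nasal consonant) → [ẽ].
/m/ stays [m].
/i/ — between /m/ and /r/; rule 4 does not apply here → [i].
/r/ (word-final): rule 3 targets it, but not between two vowels → unchanged [r].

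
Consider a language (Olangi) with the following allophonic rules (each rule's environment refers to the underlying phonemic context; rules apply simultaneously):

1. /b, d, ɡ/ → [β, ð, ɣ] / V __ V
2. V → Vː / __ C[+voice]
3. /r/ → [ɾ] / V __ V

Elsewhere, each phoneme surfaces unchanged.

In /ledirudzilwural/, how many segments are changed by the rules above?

9

Segments that undergo a rule: /e/ → [eː] (rule 2); /d/ → [ð] (rule 1); /i/ → [iː] (rule 2); /r/ → [ɾ] (rule 3); /u/ → [uː] (rule 2); /i/ → [iː] (rule 2); /u/ → [uː] (rule 2); /r/ → [ɾ] (rule 3); /a/ → [aː] (rule 2).
All other segments surface unchanged.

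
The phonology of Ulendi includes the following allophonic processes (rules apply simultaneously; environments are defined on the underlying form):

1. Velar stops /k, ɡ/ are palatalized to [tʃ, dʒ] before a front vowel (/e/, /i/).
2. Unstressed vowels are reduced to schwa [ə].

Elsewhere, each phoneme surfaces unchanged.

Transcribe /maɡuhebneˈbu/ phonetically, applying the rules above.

[məɡəhəbnəˈbu]

/m/ (word-initial) is unaffected → [m].
/a/ (between /m/ and /ɡ/) occurs in an unstressed syllable → [ə] by rule 2.
/ɡ/ (between /a/ and /u/): rule 1 targets it, but not before a front vowel → unchanged [ɡ].
/u/ meets the environment for rule 2 (in an unstressed syllable) → [ə].
/h/ stays [h].
/e/ (between /h/ and /b/): in an unstressed syllable, so rule 2 applies → [ə].
/b/ (between /e/ and /n/) is unaffected → [b].
/n/ stays [n].
/e/ meets the environment for rule 2 (in an unstressed syllable) → [ə].
/b/ — not in any rule's target class → [b].
/u/ (word-final): rule 2 targets it, but not in an unstressed syllable → unchanged [u].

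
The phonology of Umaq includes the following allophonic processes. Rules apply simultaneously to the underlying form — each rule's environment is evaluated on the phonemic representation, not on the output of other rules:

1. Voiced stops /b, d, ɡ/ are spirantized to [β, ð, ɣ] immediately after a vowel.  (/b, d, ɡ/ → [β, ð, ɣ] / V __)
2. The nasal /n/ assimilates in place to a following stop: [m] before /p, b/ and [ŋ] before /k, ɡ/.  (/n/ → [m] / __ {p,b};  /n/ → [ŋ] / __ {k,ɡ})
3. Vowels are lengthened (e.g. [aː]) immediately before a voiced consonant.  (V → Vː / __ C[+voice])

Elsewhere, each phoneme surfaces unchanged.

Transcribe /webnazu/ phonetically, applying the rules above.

/w/ stays [w].
Rule 3 applies to /e/ (between /w/ and /b/: before a voiced consonant) → [eː].
Rule 1 applies to /b/ (between /e/ and /n/: immediately after a vowel) → [β].
/n/ — between /b/ and /a/; rule 2 does not apply here → [n].
/a/ (between /n/ and /z/) occurs before a voiced consonant → [aː] by rule 3.
/z/ (between /a/ and /u/) is unaffected → [z].
/u/ (word-final): rule 3 targets it, but not before a voiced consonant → unchanged [u].

[weːβnaːzu]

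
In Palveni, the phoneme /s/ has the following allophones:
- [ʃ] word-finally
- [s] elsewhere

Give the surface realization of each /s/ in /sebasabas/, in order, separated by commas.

Occurrence 1 (position 1): no conditioning environment matches → elsewhere allophone [s].
Occurrence 2 (position 5): no conditioning environment matches → elsewhere allophone [s].
Occurrence 3 (position 9): word-finally → [ʃ].

[s], [s], [ʃ]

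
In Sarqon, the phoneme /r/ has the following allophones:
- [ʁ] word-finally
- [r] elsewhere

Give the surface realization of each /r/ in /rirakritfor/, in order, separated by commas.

[r], [r], [r], [ʁ]

Occurrence 1 (position 1): no conditioning environment matches → elsewhere allophone [r].
Occurrence 2 (position 3): no conditioning environment matches → elsewhere allophone [r].
Occurrence 3 (position 6): no conditioning environment matches → elsewhere allophone [r].
Occurrence 4 (position 11): word-finally → [ʁ].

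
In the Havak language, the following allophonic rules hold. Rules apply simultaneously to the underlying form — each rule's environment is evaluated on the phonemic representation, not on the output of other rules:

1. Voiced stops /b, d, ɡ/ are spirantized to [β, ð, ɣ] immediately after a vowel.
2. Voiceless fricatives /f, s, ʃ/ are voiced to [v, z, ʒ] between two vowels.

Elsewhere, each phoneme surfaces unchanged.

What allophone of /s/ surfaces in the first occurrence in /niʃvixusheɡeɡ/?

/s/ (between /u/ and /h/) fails the environment for rule 2, so it stays [s].

[s]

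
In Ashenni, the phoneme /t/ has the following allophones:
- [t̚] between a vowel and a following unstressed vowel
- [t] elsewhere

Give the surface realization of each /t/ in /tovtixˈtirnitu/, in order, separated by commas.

Occurrence 1 (position 1): no conditioning environment matches → elsewhere allophone [t].
Occurrence 2 (position 4): no conditioning environment matches → elsewhere allophone [t].
Occurrence 3 (position 7): no conditioning environment matches → elsewhere allophone [t].
Occurrence 4 (position 12): between a vowel and a following unstressed vowel → [t̚].

[t], [t], [t], [t̚]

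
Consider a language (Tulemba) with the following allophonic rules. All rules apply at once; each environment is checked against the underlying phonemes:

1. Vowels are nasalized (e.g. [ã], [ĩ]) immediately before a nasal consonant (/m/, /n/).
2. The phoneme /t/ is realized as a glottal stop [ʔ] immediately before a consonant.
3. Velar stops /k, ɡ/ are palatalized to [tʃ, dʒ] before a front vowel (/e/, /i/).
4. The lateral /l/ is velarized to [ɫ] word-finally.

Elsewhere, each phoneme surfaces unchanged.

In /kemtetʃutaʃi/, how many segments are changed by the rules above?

Segments that undergo a rule: /k/ → [tʃ] (rule 3); /e/ → [ẽ] (rule 1); /t/ → [ʔ] (rule 2).
All other segments surface unchanged.

3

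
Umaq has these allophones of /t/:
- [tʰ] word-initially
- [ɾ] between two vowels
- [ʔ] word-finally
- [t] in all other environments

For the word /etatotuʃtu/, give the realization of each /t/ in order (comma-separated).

Occurrence 1 (position 2): between two vowels → [ɾ].
Occurrence 2 (position 4): between two vowels → [ɾ].
Occurrence 3 (position 6): between two vowels → [ɾ].
Occurrence 4 (position 9): no conditioning environment matches → elsewhere allophone [t].

[ɾ], [ɾ], [ɾ], [t]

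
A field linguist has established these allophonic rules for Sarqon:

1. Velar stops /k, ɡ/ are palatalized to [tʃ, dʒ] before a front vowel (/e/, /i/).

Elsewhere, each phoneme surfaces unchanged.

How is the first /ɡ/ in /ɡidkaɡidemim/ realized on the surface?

[dʒ]

/ɡ/ — word-initial, before a front vowel — surfaces as [dʒ] (rule 1).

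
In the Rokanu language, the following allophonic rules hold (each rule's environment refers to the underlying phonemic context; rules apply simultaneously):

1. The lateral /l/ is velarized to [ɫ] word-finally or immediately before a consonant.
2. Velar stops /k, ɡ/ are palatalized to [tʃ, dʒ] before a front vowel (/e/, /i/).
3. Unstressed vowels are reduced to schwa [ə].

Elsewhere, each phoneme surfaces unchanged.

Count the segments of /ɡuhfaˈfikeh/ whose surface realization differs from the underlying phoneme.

4

Segments that undergo a rule: /u/ → [ə] (rule 3); /a/ → [ə] (rule 3); /k/ → [tʃ] (rule 2); /e/ → [ə] (rule 3).
All other segments surface unchanged.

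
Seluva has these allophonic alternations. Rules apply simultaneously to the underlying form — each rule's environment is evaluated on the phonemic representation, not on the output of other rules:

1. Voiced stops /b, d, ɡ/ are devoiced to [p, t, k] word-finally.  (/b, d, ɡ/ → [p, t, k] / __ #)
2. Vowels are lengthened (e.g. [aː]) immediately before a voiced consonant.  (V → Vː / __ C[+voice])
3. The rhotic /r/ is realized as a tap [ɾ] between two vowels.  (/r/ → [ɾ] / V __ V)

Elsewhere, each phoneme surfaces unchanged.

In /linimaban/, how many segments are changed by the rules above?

Segments that undergo a rule: /i/ → [iː] (rule 2); /i/ → [iː] (rule 2); /a/ → [aː] (rule 2); /a/ → [aː] (rule 2).
All other segments surface unchanged.

4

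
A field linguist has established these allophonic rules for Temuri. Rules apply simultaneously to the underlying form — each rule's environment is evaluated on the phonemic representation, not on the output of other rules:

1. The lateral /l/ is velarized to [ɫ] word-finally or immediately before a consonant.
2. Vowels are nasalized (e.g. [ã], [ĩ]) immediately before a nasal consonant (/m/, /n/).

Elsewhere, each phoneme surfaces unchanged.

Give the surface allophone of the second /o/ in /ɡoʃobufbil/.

/o/ (between /ʃ/ and /b/) is in the target of rule 2 but the environment (before a nasal consonant) is not met → [o].

[o]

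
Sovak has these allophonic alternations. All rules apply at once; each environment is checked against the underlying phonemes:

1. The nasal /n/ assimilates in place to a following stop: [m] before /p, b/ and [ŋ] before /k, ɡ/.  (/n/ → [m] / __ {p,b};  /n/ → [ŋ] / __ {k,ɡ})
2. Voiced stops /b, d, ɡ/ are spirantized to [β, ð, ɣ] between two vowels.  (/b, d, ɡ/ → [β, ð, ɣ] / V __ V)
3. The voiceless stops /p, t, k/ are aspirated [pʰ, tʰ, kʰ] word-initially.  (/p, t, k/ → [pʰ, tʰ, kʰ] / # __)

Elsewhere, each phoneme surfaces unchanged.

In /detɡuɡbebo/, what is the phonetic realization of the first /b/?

/b/ (between /ɡ/ and /e/) is in the target of rule 2 but the environment (between two vowels) is not met → [b].

[b]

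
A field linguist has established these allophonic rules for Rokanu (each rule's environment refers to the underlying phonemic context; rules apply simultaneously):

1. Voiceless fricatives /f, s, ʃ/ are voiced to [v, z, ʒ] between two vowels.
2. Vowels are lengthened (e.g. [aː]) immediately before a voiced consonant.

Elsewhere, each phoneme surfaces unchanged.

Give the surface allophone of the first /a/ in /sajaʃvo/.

[aː]

/a/ meets the environment for rule 2 (before a voiced consonant) → [aː].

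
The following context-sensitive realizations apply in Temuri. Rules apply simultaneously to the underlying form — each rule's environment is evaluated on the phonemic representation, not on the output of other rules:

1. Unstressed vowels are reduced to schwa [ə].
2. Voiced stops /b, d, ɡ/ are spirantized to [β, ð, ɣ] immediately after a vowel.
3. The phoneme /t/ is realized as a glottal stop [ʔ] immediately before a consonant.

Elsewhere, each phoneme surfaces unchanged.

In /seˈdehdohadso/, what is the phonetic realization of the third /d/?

/d/ — between /a/ and /s/, immediately after a vowel — surfaces as [ð] (rule 2).

[ð]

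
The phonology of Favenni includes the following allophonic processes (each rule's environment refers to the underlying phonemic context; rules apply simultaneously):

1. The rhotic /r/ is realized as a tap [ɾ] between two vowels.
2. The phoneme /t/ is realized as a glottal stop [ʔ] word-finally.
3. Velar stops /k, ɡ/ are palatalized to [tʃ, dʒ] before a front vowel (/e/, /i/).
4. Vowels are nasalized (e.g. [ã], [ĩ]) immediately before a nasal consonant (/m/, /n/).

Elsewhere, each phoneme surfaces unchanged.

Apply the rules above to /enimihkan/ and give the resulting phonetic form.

[ẽnĩmihkãn]

/e/ (word-initial): before a nasal consonant, so rule 4 applies → [ẽ].
/n/ (between /e/ and /i/) is unaffected → [n].
/i/ (between /n/ and /m/): before a nasal consonant, so rule 4 applies → [ĩ].
/m/ — not in any rule's target class → [m].
/i/ (between /m/ and /h/) is in the target of rule 4 but the environment (before a nasal consonant) is not met → [i].
/h/ — not in any rule's target class → [h].
/k/ (between /h/ and /a/): rule 3 targets it, but not before a front vowel → unchanged [k].
/a/ (between /k/ and /n/) occurs before a nasal consonant → [ã] by rule 4.
/n/ — not in any rule's target class → [n].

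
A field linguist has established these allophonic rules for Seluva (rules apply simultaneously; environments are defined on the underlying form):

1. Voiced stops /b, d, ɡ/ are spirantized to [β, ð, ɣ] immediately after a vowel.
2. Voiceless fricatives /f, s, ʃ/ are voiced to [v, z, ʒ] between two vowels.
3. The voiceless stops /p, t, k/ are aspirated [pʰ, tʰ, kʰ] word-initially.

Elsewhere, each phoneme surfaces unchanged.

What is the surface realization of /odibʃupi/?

/o/ — not in any rule's target class → [o].
/d/ — between /o/ and /i/, immediately after a vowel — surfaces as [ð] (rule 1).
/i/ stays [i].
/b/ (between /i/ and /ʃ/): immediately after a vowel, so rule 1 applies → [β].
/ʃ/ — between /b/ and /u/; rule 2 does not apply here → [ʃ].
/u/ — not in any rule's target class → [u].
/p/ (between /u/ and /i/): rule 3 targets it, but not word-initially → unchanged [p].
/i/ stays [i].

[oðiβʃupi]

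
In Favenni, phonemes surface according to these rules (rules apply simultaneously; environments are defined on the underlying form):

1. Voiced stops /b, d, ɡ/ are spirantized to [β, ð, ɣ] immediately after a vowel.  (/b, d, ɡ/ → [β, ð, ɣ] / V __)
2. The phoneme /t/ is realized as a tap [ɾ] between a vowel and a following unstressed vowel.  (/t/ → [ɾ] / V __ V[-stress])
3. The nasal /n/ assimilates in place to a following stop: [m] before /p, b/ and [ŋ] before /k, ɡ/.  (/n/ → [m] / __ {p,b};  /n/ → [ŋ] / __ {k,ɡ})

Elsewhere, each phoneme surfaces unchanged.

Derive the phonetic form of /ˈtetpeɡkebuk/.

/t/ (word-initial) fails the environment for rule 2, so it stays [t].
/e/ (between /t/ and /t/) is unaffected → [e].
/t/ (between /e/ and /p/) fails the environment for rule 2, so it stays [t].
/p/ (between /t/ and /e/) is unaffected → [p].
/e/ stays [e].
/ɡ/ (between /e/ and /k/): immediately after a vowel, so rule 1 applies → [ɣ].
/k/ — not in any rule's target class → [k].
/e/ — not in any rule's target class → [e].
/b/ (between /e/ and /u/) occurs immediately after a vowel → [β] by rule 1.
/u/ — not in any rule's target class → [u].
/k/ (word-final) is unaffected → [k].

[ˈtetpeɣkeβuk]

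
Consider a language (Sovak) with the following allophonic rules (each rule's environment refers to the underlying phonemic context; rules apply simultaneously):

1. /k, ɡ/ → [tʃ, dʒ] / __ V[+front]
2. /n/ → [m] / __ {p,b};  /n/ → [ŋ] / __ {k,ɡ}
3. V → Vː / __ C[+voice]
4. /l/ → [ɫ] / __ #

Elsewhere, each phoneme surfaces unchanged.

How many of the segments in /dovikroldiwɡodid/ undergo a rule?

5

Segments that undergo a rule: /o/ → [oː] (rule 3); /o/ → [oː] (rule 3); /i/ → [iː] (rule 3); /o/ → [oː] (rule 3); /i/ → [iː] (rule 3).
All other segments surface unchanged.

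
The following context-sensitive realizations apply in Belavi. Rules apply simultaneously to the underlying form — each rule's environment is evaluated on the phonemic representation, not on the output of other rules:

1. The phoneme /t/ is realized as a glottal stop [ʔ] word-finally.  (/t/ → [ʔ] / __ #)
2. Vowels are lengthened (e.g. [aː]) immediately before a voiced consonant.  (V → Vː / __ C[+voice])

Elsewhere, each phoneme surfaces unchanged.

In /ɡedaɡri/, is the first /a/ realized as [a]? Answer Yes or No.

No

/a/ (between /d/ and /ɡ/) occurs before a voiced consonant → [aː] by rule 2.
The actual realization is [aː], not [a].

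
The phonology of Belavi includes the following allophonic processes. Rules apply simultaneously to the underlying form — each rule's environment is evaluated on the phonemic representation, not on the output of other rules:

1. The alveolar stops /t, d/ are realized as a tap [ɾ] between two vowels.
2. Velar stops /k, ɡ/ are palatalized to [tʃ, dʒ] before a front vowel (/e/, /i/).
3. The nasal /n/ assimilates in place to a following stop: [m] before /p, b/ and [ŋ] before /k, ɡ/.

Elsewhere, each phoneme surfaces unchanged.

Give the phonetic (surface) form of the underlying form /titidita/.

[tiɾiɾiɾa]

/t/ (word-initial): rule 1 targets it, but not between two vowels → unchanged [t].
/t/ (between /i/ and /i/): between two vowels, so rule 1 applies → [ɾ].
/d/ (between /i/ and /i/): between two vowels, so rule 1 applies → [ɾ].
/t/ meets the environment for rule 1 (between two vowels) → [ɾ].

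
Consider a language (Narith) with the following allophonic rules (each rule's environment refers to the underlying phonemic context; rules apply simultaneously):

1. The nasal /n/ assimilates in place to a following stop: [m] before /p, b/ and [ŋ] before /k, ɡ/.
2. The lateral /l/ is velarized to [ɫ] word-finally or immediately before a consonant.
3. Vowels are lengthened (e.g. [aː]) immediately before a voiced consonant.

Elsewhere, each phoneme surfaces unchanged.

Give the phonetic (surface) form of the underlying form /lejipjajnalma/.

/l/ (word-initial) is in the target of rule 2 but the environment (word-finally or immediately before a consonant) is not met → [l].
/e/ (between /l/ and /j/): before a voiced consonant, so rule 3 applies → [eː].
/j/ stays [j].
/i/ (between /j/ and /p/) is in the target of rule 3 but the environment (before a voiced consonant) is not met → [i].
/p/ — not in any rule's target class → [p].
/j/ — not in any rule's target class → [j].
/a/ — between /j/ and /j/, before a voiced consonant — surfaces as [aː] (rule 3).
/j/ — not in any rule's target class → [j].
/n/ (between /j/ and /a/) fails the environment for rule 1, so it stays [n].
/a/ (between /n/ and /l/): before a voiced consonant, so rule 3 applies → [aː].
/l/ (between /a/ and /m/) occurs word-finally or immediately before a consonant → [ɫ] by rule 2.
/m/ (between /l/ and /a/) is unaffected → [m].
/a/ — word-final; rule 3 does not apply here → [a].

[leːjipjaːjnaːɫma]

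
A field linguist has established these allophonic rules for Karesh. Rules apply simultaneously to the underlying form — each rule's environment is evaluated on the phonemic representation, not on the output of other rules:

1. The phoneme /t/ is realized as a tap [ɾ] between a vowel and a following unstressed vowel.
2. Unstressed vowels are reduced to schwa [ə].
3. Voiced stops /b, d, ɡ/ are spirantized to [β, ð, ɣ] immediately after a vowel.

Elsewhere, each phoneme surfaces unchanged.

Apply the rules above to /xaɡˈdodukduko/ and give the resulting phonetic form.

[xəɣˈdoðəkdəkə]

/x/ stays [x].
Rule 2 applies to /a/ (between /x/ and /ɡ/: in an unstressed syllable) → [ə].
/ɡ/ meets the environment for rule 3 (immediately after a vowel) → [ɣ].
/d/ — between /ɡ/ and /o/; rule 3 does not apply here → [d].
/o/ (between /d/ and /d/) is in the target of rule 2 but the environment (in an unstressed syllable) is not met → [o].
/d/ — between /o/ and /u/, immediately after a vowel — surfaces as [ð] (rule 3).
/u/ (between /d/ and /k/) occurs in an unstressed syllable → [ə] by rule 2.
/k/ (between /u/ and /d/): no rule targets it → [k].
/d/ (between /k/ and /u/): rule 3 targets it, but not immediately after a vowel → unchanged [d].
/u/ meets the environment for rule 2 (in an unstressed syllable) → [ə].
/k/ (between /u/ and /o/) is unaffected → [k].
Rule 2 applies to /o/ (word-final: in an unstressed syllable) → [ə].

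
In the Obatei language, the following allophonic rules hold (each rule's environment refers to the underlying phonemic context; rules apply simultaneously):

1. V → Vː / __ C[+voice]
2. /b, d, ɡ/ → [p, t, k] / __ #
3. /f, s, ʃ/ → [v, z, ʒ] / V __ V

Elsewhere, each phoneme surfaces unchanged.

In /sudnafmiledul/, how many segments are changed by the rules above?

4

Segments that undergo a rule: /u/ → [uː] (rule 1); /i/ → [iː] (rule 1); /e/ → [eː] (rule 1); /u/ → [uː] (rule 1).
All other segments surface unchanged.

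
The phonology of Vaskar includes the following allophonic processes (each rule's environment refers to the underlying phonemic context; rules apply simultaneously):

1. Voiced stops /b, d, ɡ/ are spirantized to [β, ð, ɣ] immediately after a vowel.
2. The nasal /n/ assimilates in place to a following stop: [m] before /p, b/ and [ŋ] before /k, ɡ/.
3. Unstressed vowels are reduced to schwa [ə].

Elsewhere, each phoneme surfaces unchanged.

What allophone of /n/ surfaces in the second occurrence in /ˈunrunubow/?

/n/ (between /u/ and /u/) is in the target of rule 2 but the environment (before a labial or velar stop) is not met → [n].

[n]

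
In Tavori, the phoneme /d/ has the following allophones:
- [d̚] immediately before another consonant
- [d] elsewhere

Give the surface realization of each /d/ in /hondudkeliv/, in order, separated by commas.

Occurrence 1 (position 4): no conditioning environment matches → elsewhere allophone [d].
Occurrence 2 (position 6): immediately before another consonant → [d̚].

[d], [d̚]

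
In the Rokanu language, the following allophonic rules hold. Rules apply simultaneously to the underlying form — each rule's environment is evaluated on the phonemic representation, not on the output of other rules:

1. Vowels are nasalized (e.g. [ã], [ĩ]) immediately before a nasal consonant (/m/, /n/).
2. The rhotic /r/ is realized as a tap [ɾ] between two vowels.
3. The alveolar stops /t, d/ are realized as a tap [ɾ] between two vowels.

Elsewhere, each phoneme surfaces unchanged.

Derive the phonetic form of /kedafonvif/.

[keɾafõnvif]

/k/ stays [k].
/e/ — between /k/ and /d/; rule 1 does not apply here → [e].
/d/ — between /e/ and /a/, between two vowels — surfaces as [ɾ] (rule 3).
/a/ (between /d/ and /f/) is in the target of rule 1 but the environment (before a nasal consonant) is not met → [a].
/f/ (between /a/ and /o/): no rule targets it → [f].
/o/ (between /f/ and /n/) occurs before a nasal consonant → [õ] by rule 1.
/n/ — not in any rule's target class → [n].
/v/ (between /n/ and /i/): no rule targets it → [v].
/i/ — between /v/ and /f/; rule 1 does not apply here → [i].
/f/ — not in any rule's target class → [f].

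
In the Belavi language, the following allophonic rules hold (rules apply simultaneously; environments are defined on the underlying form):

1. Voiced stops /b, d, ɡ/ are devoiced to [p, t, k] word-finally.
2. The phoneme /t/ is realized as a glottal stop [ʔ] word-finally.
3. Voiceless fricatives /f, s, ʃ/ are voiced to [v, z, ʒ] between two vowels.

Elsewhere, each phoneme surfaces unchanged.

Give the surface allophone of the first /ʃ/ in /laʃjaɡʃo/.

/ʃ/ (between /a/ and /j/) is in the target of rule 3 but the environment (between two vowels) is not met → [ʃ].

[ʃ]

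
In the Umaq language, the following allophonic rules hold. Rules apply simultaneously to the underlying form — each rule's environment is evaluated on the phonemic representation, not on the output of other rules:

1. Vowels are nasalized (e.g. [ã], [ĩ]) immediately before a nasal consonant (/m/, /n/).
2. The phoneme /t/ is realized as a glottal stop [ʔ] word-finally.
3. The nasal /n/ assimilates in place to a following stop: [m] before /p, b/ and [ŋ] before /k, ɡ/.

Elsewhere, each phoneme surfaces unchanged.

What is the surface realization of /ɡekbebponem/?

[ɡekbebpõnẽm]

/ɡ/ stays [ɡ].
/e/ — between /ɡ/ and /k/; rule 1 does not apply here → [e].
/k/ stays [k].
/b/ (between /k/ and /e/) is unaffected → [b].
/e/ (between /b/ and /b/) is in the target of rule 1 but the environment (before a nasal consonant) is not met → [e].
/b/ (between /e/ and /p/) is unaffected → [b].
/p/ (between /b/ and /o/) is unaffected → [p].
/o/ (between /p/ and /n/) occurs before a nasal consonant → [õ] by rule 1.
/n/ — between /o/ and /e/; rule 3 does not apply here → [n].
/e/ meets the environment for rule 1 (before a nasal consonant) → [ẽ].
/m/ (word-final): no rule targets it → [m].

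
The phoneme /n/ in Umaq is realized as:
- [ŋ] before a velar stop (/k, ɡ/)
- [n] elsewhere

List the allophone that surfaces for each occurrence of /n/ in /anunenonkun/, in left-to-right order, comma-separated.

[n], [n], [n], [ŋ], [n]

Occurrence 1 (position 2): no conditioning environment matches → elsewhere allophone [n].
Occurrence 2 (position 4): no conditioning environment matches → elsewhere allophone [n].
Occurrence 3 (position 6): no conditioning environment matches → elsewhere allophone [n].
Occurrence 4 (position 8): before a velar stop → [ŋ].
Occurrence 5 (position 11): no conditioning environment matches → elsewhere allophone [n].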